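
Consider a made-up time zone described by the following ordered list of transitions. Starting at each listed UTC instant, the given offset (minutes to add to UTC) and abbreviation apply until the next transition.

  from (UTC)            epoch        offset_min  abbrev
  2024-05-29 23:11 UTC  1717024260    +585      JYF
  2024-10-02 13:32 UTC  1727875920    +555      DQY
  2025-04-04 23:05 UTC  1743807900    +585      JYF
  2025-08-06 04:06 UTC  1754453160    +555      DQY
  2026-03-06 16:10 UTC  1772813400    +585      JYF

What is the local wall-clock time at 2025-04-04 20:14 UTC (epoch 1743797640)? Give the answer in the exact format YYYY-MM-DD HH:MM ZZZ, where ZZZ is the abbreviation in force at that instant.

2025-04-05 05:29 DQY

Query: 2025-04-04 20:14 UTC
Rule 2/5 (DQY, +09:15): 2024-10-02 13:32 UTC ≤ query < 2025-04-04 23:05 UTC
20·60 + 14 + 555 = 1769 min
1769 = 1·1440 + 329; 329 = 5·60 + 29 → 05:29, 2025-04-04 + 1 day = 2025-04-05
→ 2025-04-05 05:29 DQY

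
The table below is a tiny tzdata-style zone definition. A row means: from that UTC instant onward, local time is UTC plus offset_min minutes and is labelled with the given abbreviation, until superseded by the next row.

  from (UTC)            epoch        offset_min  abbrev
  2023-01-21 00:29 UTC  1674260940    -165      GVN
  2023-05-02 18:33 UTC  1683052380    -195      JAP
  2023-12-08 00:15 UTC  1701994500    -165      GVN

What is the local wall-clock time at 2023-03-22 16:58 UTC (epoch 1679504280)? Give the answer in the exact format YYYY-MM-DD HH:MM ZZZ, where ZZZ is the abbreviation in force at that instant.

2023-03-22 14:13 GVN

Query: 2023-03-22 16:58 UTC
Rule 1/3 (GVN, -02:45): 2023-01-21 00:29 UTC ≤ query < 2023-05-02 18:33 UTC
16·60 + 58 - 165 = 853 min
853 = 0·1440 + 853; 853 = 14·60 + 13 → 14:13, same day
→ 2023-03-22 14:13 GVN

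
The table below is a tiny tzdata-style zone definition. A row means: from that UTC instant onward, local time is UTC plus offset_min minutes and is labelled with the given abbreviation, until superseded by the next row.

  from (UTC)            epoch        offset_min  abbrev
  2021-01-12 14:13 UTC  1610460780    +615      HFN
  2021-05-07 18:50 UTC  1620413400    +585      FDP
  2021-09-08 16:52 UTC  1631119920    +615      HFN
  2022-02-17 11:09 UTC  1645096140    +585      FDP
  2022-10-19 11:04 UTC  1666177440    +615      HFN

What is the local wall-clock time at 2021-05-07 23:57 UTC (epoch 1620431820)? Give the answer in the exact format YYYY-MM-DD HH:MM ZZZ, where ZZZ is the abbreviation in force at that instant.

2021-05-08 09:42 FDP

Query: 2021-05-07 23:57 UTC
Rule 2/5 (FDP, +09:45): 2021-05-07 18:50 UTC ≤ query < 2021-09-08 16:52 UTC
23·60 + 57 + 585 = 2022 min
2022 = 1·1440 + 582; 582 = 9·60 + 42 → 09:42, 2021-05-07 + 1 day = 2021-05-08
→ 2021-05-08 09:42 FDP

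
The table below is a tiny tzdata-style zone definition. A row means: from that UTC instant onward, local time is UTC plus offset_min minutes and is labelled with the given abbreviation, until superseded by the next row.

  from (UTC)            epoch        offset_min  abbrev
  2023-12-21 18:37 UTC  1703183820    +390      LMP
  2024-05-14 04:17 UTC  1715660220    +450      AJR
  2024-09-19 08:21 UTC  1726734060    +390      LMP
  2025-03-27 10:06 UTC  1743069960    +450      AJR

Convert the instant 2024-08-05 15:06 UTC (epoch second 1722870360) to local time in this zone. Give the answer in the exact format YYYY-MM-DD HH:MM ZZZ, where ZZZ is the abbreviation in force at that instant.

Query: 2024-08-05 15:06 UTC
Rule 2/4 (AJR, +07:30): 2024-05-14 04:17 UTC ≤ query < 2024-09-19 08:21 UTC
15·60 + 6 + 450 = 1356 min
1356 = 0·1440 + 1356; 1356 = 22·60 + 36 → 22:36, same day
→ 2024-08-05 22:36 AJR

2024-08-05 22:36 AJR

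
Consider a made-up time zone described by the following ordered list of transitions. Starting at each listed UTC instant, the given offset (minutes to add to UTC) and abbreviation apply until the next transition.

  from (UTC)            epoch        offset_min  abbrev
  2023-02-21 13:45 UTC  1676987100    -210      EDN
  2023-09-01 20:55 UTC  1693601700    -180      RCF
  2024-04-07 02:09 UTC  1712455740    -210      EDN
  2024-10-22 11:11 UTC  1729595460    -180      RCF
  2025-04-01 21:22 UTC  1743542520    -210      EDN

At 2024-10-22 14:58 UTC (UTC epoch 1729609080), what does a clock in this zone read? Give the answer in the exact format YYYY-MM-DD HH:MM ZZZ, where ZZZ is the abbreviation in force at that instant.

2024-10-22 11:58 RCF

Query: 2024-10-22 14:58 UTC
Rule 4/5 (RCF, -03:00): 2024-10-22 11:11 UTC ≤ query < 2025-04-01 21:22 UTC
14·60 + 58 - 180 = 718 min
718 = 0·1440 + 718; 718 = 11·60 + 58 → 11:58, same day
→ 2024-10-22 11:58 RCF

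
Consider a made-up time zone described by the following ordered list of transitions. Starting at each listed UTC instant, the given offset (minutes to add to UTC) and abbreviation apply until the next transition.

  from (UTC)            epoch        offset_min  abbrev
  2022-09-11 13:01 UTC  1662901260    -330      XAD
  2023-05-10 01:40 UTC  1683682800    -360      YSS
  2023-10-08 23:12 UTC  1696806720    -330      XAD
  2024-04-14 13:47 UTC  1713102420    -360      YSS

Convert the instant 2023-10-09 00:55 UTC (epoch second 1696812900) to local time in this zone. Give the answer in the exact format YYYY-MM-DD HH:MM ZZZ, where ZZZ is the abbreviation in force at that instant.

2023-10-08 19:25 XAD

Query: 2023-10-09 00:55 UTC
Rule 3/4 (XAD, -05:30): 2023-10-08 23:12 UTC ≤ query < 2024-04-14 13:47 UTC
0·60 + 55 - 330 = -275 min
-275 = -1·1440 + 1165; 1165 = 19·60 + 25 → 19:25, 2023-10-09 - 1 day = 2023-10-08
→ 2023-10-08 19:25 XAD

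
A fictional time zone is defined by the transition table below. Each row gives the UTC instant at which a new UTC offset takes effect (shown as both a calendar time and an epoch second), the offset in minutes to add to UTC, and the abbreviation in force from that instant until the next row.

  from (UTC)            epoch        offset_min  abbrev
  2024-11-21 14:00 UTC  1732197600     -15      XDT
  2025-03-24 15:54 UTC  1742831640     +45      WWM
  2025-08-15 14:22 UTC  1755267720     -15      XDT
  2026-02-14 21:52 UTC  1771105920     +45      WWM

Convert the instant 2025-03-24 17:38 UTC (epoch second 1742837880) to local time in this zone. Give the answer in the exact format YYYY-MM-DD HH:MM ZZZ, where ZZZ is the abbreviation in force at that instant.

2025-03-24 18:23 WWM

Query: 2025-03-24 17:38 UTC
Rule 2/4 (WWM, +00:45): 2025-03-24 15:54 UTC ≤ query < 2025-08-15 14:22 UTC
17·60 + 38 + 45 = 1103 min
1103 = 0·1440 + 1103; 1103 = 18·60 + 23 → 18:23, same day
→ 2025-03-24 18:23 WWM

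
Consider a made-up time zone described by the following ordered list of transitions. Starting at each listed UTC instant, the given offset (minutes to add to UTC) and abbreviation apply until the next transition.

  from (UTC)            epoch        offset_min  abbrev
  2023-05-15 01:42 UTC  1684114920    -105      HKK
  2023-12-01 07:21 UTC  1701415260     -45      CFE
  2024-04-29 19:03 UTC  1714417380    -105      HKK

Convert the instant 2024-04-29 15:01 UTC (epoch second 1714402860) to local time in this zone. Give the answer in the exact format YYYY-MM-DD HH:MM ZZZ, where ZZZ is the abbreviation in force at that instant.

2024-04-29 14:16 CFE

Query: 2024-04-29 15:01 UTC
Rule 2/3 (CFE, -00:45): 2023-12-01 07:21 UTC ≤ query < 2024-04-29 19:03 UTC
15·60 + 1 - 45 = 856 min
856 = 0·1440 + 856; 856 = 14·60 + 16 → 14:16, same day
→ 2024-04-29 14:16 CFE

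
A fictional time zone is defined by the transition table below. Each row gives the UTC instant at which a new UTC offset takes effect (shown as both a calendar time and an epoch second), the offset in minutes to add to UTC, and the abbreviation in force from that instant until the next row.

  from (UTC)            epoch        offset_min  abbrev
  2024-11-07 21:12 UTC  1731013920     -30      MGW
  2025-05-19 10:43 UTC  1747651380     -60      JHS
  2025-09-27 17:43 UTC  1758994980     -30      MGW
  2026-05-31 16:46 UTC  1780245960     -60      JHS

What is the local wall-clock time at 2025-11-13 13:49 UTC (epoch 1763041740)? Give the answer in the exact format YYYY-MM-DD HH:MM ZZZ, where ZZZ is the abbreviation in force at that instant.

Query: 2025-11-13 13:49 UTC
Rule 3/4 (MGW, -00:30): 2025-09-27 17:43 UTC ≤ query < 2026-05-31 16:46 UTC
13·60 + 49 - 30 = 799 min
799 = 0·1440 + 799; 799 = 13·60 + 19 → 13:19, same day
→ 2025-11-13 13:19 MGW

2025-11-13 13:19 MGW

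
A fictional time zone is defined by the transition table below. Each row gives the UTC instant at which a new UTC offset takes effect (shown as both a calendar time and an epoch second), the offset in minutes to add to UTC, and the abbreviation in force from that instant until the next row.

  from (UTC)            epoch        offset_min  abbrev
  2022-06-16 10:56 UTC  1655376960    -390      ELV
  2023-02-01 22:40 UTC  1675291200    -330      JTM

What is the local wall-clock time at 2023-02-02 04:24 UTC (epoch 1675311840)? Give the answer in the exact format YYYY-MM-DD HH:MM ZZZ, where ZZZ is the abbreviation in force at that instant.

Query: 2023-02-02 04:24 UTC
Rule 2/2 (JTM, -05:30): 2023-02-01 22:40 UTC ≤ query < +∞
4·60 + 24 - 330 = -66 min
-66 = -1·1440 + 1374; 1374 = 22·60 + 54 → 22:54, 2023-02-02 - 1 day = 2023-02-01
→ 2023-02-01 22:54 JTM

2023-02-01 22:54 JTM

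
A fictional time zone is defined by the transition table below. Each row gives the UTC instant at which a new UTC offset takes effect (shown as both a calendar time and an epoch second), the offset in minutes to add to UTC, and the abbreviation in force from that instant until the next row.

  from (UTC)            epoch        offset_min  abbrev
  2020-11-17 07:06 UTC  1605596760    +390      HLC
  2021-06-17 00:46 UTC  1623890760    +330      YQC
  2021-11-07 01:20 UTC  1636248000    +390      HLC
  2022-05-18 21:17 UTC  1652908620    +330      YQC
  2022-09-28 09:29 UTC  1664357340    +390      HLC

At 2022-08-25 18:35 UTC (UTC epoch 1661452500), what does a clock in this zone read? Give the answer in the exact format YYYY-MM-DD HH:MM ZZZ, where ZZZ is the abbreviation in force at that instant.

2022-08-26 00:05 YQC

Query: 2022-08-25 18:35 UTC
Rule 4/5 (YQC, +05:30): 2022-05-18 21:17 UTC ≤ query < 2022-09-28 09:29 UTC
18·60 + 35 + 330 = 1445 min
1445 = 1·1440 + 5; 5 = 0·60 + 5 → 00:05, 2022-08-25 + 1 day = 2022-08-26
→ 2022-08-26 00:05 YQC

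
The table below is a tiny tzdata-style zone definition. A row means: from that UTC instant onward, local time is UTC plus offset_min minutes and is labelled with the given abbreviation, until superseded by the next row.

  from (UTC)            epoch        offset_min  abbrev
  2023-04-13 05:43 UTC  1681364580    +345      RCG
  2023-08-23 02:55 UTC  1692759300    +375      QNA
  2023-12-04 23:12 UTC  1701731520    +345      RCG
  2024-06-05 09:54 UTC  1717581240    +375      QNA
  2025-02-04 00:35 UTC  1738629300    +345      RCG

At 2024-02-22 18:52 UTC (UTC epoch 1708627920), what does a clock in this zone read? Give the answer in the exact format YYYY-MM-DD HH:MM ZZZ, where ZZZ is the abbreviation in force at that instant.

2024-02-23 00:37 RCG

Query: 2024-02-22 18:52 UTC
Rule 3/5 (RCG, +05:45): 2023-12-04 23:12 UTC ≤ query < 2024-06-05 09:54 UTC
18·60 + 52 + 345 = 1477 min
1477 = 1·1440 + 37; 37 = 0·60 + 37 → 00:37, 2024-02-22 + 1 day = 2024-02-23
→ 2024-02-23 00:37 RCG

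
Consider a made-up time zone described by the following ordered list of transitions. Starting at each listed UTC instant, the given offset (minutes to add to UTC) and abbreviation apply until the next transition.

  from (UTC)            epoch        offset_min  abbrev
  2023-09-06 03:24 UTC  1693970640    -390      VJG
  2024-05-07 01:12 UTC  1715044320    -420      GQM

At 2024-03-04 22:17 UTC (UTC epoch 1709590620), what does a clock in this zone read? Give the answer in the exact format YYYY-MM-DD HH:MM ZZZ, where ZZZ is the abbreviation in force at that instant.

Query: 2024-03-04 22:17 UTC
Rule 1/2 (VJG, -06:30): 2023-09-06 03:24 UTC ≤ query < 2024-05-07 01:12 UTC
22·60 + 17 - 390 = 947 min
947 = 0·1440 + 947; 947 = 15·60 + 47 → 15:47, same day
→ 2024-03-04 15:47 VJG

2024-03-04 15:47 VJG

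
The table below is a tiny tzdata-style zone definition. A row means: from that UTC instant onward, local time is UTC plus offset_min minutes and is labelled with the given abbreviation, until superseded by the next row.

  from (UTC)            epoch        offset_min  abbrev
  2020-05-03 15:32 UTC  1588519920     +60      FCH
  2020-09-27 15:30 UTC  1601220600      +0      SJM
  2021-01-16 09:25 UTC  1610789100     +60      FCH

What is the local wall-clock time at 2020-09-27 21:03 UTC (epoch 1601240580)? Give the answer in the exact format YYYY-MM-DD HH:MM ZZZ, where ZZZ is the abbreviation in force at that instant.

2020-09-27 21:03 SJM

Query: 2020-09-27 21:03 UTC
Rule 2/3 (SJM, +00:00): 2020-09-27 15:30 UTC ≤ query < 2021-01-16 09:25 UTC
21·60 + 3 + 0 = 1263 min
1263 = 0·1440 + 1263; 1263 = 21·60 + 3 → 21:03, same day
→ 2020-09-27 21:03 SJM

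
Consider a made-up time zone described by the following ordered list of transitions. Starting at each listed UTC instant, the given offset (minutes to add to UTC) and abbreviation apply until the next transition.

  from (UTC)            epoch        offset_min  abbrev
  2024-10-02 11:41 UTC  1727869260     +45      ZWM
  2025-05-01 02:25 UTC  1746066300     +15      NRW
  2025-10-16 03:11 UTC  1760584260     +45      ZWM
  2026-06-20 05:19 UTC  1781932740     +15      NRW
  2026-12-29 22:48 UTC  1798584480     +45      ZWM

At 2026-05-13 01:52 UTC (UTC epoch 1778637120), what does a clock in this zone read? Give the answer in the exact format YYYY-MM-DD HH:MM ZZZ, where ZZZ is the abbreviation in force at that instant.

2026-05-13 02:37 ZWM

Query: 2026-05-13 01:52 UTC
Rule 3/5 (ZWM, +00:45): 2025-10-16 03:11 UTC ≤ query < 2026-06-20 05:19 UTC
1·60 + 52 + 45 = 157 min
157 = 0·1440 + 157; 157 = 2·60 + 37 → 02:37, same day
→ 2026-05-13 02:37 ZWM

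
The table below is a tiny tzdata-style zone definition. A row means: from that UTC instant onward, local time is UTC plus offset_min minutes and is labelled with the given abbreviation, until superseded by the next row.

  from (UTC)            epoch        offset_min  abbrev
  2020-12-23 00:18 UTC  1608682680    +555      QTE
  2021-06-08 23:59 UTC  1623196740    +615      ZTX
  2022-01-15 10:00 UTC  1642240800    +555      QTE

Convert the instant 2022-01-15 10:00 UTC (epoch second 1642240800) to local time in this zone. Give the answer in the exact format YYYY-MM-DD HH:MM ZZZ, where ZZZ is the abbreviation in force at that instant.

2022-01-15 19:15 QTE

Query: 2022-01-15 10:00 UTC
Rule 3/3 (QTE, +09:15): 2022-01-15 10:00 UTC ≤ query < +∞
10·60 + 0 + 555 = 1155 min
1155 = 0·1440 + 1155; 1155 = 19·60 + 15 → 19:15, same day
→ 2022-01-15 19:15 QTE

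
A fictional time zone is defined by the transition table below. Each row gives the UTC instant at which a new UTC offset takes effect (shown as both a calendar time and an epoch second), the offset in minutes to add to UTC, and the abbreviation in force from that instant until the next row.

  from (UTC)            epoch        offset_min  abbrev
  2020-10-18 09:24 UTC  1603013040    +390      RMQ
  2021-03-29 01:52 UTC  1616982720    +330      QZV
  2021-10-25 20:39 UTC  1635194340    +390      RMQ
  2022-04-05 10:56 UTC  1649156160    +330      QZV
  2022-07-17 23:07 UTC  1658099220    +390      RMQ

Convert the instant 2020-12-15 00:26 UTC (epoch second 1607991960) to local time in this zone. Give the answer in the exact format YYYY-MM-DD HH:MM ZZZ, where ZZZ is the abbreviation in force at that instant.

2020-12-15 06:56 RMQ

Query: 2020-12-15 00:26 UTC
Rule 1/5 (RMQ, +06:30): 2020-10-18 09:24 UTC ≤ query < 2021-03-29 01:52 UTC
0·60 + 26 + 390 = 416 min
416 = 0·1440 + 416; 416 = 6·60 + 56 → 06:56, same day
→ 2020-12-15 06:56 RMQ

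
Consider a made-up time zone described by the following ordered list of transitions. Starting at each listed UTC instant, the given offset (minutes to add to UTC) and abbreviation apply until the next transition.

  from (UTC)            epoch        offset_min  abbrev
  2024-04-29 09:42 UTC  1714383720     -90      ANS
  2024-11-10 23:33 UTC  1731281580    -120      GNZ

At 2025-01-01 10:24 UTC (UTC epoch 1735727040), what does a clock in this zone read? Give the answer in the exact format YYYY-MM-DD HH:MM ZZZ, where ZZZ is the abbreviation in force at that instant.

2025-01-01 08:24 GNZ

Query: 2025-01-01 10:24 UTC
Rule 2/2 (GNZ, -02:00): 2024-11-10 23:33 UTC ≤ query < +∞
10·60 + 24 - 120 = 504 min
504 = 0·1440 + 504; 504 = 8·60 + 24 → 08:24, same day
→ 2025-01-01 08:24 GNZ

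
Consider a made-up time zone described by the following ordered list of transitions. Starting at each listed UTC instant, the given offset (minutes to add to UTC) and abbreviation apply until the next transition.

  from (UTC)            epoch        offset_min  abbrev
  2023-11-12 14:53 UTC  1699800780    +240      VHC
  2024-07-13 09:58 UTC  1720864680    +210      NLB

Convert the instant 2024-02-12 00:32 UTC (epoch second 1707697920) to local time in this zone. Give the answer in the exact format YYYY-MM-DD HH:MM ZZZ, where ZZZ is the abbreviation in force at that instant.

Query: 2024-02-12 00:32 UTC
Rule 1/2 (VHC, +04:00): 2023-11-12 14:53 UTC ≤ query < 2024-07-13 09:58 UTC
0·60 + 32 + 240 = 272 min
272 = 0·1440 + 272; 272 = 4·60 + 32 → 04:32, same day
→ 2024-02-12 04:32 VHC

2024-02-12 04:32 VHC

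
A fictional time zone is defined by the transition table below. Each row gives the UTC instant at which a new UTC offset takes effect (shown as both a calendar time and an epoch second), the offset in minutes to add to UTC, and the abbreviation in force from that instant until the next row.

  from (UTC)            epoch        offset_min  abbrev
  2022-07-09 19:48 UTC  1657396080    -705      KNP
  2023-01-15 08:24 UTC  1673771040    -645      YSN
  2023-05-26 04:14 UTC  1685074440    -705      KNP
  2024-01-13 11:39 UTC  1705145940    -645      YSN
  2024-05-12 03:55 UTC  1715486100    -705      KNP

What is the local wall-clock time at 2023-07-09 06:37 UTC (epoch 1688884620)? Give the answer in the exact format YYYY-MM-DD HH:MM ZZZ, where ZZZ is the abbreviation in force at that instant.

Query: 2023-07-09 06:37 UTC
Rule 3/5 (KNP, -11:45): 2023-05-26 04:14 UTC ≤ query < 2024-01-13 11:39 UTC
6·60 + 37 - 705 = -308 min
-308 = -1·1440 + 1132; 1132 = 18·60 + 52 → 18:52, 2023-07-09 - 1 day = 2023-07-08
→ 2023-07-08 18:52 KNP

2023-07-08 18:52 KNP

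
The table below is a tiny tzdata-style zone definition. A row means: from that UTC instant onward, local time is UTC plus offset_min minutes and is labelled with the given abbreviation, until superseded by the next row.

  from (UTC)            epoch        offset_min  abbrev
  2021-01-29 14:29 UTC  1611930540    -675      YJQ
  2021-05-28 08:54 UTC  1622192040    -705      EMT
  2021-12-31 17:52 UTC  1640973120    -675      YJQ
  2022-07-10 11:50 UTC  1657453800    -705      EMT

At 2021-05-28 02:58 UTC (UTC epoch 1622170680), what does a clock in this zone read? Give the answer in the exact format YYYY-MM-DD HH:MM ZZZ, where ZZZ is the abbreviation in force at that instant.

2021-05-27 15:43 YJQ

Query: 2021-05-28 02:58 UTC
Rule 1/4 (YJQ, -11:15): 2021-01-29 14:29 UTC ≤ query < 2021-05-28 08:54 UTC
2·60 + 58 - 675 = -497 min
-497 = -1·1440 + 943; 943 = 15·60 + 43 → 15:43, 2021-05-28 - 1 day = 2021-05-27
→ 2021-05-27 15:43 YJQ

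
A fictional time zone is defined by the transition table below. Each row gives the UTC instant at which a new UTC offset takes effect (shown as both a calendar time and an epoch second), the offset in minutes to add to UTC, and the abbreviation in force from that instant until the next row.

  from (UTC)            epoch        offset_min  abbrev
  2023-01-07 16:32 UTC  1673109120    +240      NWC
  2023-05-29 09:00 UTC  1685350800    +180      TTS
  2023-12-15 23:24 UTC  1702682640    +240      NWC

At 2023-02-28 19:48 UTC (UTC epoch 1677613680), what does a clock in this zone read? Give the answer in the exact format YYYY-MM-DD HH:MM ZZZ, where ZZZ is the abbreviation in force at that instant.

Query: 2023-02-28 19:48 UTC
Rule 1/3 (NWC, +04:00): 2023-01-07 16:32 UTC ≤ query < 2023-05-29 09:00 UTC
19·60 + 48 + 240 = 1428 min
1428 = 0·1440 + 1428; 1428 = 23·60 + 48 → 23:48, same day
→ 2023-02-28 23:48 NWC

2023-02-28 23:48 NWC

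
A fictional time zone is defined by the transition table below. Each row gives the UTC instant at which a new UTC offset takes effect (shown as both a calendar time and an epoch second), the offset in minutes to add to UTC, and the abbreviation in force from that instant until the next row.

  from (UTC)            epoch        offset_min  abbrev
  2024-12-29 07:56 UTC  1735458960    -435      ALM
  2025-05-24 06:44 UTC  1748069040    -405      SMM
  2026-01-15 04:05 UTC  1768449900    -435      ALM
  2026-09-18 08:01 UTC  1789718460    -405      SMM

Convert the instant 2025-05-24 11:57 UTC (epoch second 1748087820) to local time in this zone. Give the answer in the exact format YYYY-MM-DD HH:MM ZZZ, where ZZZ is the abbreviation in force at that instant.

2025-05-24 05:12 SMM

Query: 2025-05-24 11:57 UTC
Rule 2/4 (SMM, -06:45): 2025-05-24 06:44 UTC ≤ query < 2026-01-15 04:05 UTC
11·60 + 57 - 405 = 312 min
312 = 0·1440 + 312; 312 = 5·60 + 12 → 05:12, same day
→ 2025-05-24 05:12 SMM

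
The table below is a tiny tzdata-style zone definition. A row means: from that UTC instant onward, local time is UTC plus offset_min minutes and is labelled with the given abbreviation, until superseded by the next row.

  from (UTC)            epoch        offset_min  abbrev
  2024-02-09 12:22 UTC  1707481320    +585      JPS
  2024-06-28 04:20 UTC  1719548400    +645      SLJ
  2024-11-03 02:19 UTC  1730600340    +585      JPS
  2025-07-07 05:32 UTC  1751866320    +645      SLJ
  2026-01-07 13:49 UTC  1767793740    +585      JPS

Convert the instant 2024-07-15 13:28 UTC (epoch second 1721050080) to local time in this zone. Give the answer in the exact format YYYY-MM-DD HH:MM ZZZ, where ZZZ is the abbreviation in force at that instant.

Query: 2024-07-15 13:28 UTC
Rule 2/5 (SLJ, +10:45): 2024-06-28 04:20 UTC ≤ query < 2024-11-03 02:19 UTC
13·60 + 28 + 645 = 1453 min
1453 = 1·1440 + 13; 13 = 0·60 + 13 → 00:13, 2024-07-15 + 1 day = 2024-07-16
→ 2024-07-16 00:13 SLJ

2024-07-16 00:13 SLJ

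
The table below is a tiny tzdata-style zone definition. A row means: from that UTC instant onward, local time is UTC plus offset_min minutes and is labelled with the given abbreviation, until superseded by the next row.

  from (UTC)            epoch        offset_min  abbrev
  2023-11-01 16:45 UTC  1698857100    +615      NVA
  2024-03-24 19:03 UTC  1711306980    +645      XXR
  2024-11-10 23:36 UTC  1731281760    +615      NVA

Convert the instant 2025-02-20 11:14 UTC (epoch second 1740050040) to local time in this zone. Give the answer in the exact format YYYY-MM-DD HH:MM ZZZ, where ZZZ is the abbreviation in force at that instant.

Query: 2025-02-20 11:14 UTC
Rule 3/3 (NVA, +10:15): 2024-11-10 23:36 UTC ≤ query < +∞
11·60 + 14 + 615 = 1289 min
1289 = 0·1440 + 1289; 1289 = 21·60 + 29 → 21:29, same day
→ 2025-02-20 21:29 NVA

2025-02-20 21:29 NVA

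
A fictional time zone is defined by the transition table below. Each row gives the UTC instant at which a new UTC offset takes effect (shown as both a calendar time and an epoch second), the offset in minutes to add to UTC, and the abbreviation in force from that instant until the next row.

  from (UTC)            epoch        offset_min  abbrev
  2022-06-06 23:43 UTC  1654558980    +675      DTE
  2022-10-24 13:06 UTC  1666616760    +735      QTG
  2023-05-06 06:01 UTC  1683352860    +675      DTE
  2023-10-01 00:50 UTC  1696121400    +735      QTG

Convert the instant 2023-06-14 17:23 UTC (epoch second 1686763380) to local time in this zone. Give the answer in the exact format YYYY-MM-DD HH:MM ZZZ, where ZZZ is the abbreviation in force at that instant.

2023-06-15 04:38 DTE

Query: 2023-06-14 17:23 UTC
Rule 3/4 (DTE, +11:15): 2023-05-06 06:01 UTC ≤ query < 2023-10-01 00:50 UTC
17·60 + 23 + 675 = 1718 min
1718 = 1·1440 + 278; 278 = 4·60 + 38 → 04:38, 2023-06-14 + 1 day = 2023-06-15
→ 2023-06-15 04:38 DTE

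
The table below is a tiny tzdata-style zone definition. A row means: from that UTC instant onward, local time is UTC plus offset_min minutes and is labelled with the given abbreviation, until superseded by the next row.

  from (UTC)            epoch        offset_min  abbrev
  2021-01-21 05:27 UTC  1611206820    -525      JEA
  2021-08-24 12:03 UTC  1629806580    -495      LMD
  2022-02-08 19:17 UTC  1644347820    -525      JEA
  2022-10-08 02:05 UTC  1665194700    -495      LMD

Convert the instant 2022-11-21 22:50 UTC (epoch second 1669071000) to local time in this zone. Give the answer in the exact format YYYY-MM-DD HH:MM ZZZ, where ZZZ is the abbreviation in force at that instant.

Query: 2022-11-21 22:50 UTC
Rule 4/4 (LMD, -08:15): 2022-10-08 02:05 UTC ≤ query < +∞
22·60 + 50 - 495 = 875 min
875 = 0·1440 + 875; 875 = 14·60 + 35 → 14:35, same day
→ 2022-11-21 14:35 LMD

2022-11-21 14:35 LMD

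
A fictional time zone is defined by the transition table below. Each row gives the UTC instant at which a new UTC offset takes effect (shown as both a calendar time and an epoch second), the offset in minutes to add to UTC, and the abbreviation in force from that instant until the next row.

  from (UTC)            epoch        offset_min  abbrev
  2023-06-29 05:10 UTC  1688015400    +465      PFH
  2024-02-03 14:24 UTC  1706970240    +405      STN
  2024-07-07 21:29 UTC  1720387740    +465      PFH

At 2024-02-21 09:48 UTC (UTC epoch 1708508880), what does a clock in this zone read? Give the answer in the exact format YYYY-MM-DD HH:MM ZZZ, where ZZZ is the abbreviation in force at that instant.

2024-02-21 16:33 STN

Query: 2024-02-21 09:48 UTC
Rule 2/3 (STN, +06:45): 2024-02-03 14:24 UTC ≤ query < 2024-07-07 21:29 UTC
9·60 + 48 + 405 = 993 min
993 = 0·1440 + 993; 993 = 16·60 + 33 → 16:33, same day
→ 2024-02-21 16:33 STN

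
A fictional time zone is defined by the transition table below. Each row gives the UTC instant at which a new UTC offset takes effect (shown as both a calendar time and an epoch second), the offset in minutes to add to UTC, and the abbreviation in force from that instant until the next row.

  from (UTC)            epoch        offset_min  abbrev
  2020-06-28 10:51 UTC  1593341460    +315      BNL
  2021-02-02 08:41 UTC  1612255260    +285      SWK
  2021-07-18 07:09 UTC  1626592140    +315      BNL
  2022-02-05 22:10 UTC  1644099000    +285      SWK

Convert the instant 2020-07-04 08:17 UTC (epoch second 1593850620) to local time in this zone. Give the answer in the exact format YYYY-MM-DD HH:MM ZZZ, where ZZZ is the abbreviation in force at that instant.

Query: 2020-07-04 08:17 UTC
Rule 1/4 (BNL, +05:15): 2020-06-28 10:51 UTC ≤ query < 2021-02-02 08:41 UTC
8·60 + 17 + 315 = 812 min
812 = 0·1440 + 812; 812 = 13·60 + 32 → 13:32, same day
→ 2020-07-04 13:32 BNL

2020-07-04 13:32 BNL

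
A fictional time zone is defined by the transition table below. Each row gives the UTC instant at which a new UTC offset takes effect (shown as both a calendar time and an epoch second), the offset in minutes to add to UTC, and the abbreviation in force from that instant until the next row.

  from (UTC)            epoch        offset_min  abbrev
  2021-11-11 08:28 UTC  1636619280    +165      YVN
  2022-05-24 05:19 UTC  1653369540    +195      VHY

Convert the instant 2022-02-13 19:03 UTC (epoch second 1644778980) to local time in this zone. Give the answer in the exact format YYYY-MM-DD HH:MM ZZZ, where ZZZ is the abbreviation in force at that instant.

2022-02-13 21:48 YVN

Query: 2022-02-13 19:03 UTC
Rule 1/2 (YVN, +02:45): 2021-11-11 08:28 UTC ≤ query < 2022-05-24 05:19 UTC
19·60 + 3 + 165 = 1308 min
1308 = 0·1440 + 1308; 1308 = 21·60 + 48 → 21:48, same day
→ 2022-02-13 21:48 YVN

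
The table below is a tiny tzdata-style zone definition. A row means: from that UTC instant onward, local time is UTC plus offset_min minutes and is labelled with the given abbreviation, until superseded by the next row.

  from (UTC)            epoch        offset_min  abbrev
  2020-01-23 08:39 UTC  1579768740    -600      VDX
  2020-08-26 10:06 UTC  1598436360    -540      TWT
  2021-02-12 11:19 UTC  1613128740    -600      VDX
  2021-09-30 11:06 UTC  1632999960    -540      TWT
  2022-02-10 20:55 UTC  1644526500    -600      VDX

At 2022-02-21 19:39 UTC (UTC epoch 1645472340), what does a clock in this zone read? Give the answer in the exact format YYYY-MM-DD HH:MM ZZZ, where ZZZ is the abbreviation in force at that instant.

2022-02-21 09:39 VDX

Query: 2022-02-21 19:39 UTC
Rule 5/5 (VDX, -10:00): 2022-02-10 20:55 UTC ≤ query < +∞
19·60 + 39 - 600 = 579 min
579 = 0·1440 + 579; 579 = 9·60 + 39 → 09:39, same day
→ 2022-02-21 09:39 VDX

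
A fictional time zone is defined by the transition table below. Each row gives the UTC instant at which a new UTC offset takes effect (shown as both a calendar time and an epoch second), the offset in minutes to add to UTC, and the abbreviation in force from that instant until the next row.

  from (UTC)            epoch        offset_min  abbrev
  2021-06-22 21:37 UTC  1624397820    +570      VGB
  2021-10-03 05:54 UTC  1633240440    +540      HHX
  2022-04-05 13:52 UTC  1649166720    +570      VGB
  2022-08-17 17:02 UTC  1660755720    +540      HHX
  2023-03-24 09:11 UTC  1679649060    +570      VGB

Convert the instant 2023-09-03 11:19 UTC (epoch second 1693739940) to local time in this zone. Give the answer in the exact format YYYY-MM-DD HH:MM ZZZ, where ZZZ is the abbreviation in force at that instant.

2023-09-03 20:49 VGB

Query: 2023-09-03 11:19 UTC
Rule 5/5 (VGB, +09:30): 2023-03-24 09:11 UTC ≤ query < +∞
11·60 + 19 + 570 = 1249 min
1249 = 0·1440 + 1249; 1249 = 20·60 + 49 → 20:49, same day
→ 2023-09-03 20:49 VGB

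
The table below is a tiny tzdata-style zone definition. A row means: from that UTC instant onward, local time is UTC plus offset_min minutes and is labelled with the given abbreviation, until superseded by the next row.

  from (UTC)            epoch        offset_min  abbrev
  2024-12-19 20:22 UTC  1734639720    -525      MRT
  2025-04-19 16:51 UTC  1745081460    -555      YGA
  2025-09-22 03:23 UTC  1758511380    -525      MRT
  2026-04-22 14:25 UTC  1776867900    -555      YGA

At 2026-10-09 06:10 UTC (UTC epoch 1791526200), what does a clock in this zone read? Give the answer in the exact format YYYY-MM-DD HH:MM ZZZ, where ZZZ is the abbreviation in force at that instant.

2026-10-08 20:55 YGA

Query: 2026-10-09 06:10 UTC
Rule 4/4 (YGA, -09:15): 2026-04-22 14:25 UTC ≤ query < +∞
6·60 + 10 - 555 = -185 min
-185 = -1·1440 + 1255; 1255 = 20·60 + 55 → 20:55, 2026-10-09 - 1 day = 2026-10-08
→ 2026-10-08 20:55 YGA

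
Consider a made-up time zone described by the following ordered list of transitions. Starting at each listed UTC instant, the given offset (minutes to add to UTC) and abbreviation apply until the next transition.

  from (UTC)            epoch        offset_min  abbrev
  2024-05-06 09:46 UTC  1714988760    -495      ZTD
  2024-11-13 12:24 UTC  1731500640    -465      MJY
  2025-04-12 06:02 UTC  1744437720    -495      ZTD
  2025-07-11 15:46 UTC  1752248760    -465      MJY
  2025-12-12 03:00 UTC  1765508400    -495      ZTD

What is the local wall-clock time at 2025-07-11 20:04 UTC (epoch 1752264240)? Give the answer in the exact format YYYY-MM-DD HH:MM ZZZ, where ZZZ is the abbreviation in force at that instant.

Query: 2025-07-11 20:04 UTC
Rule 4/5 (MJY, -07:45): 2025-07-11 15:46 UTC ≤ query < 2025-12-12 03:00 UTC
20·60 + 4 - 465 = 739 min
739 = 0·1440 + 739; 739 = 12·60 + 19 → 12:19, same day
→ 2025-07-11 12:19 MJY

2025-07-11 12:19 MJY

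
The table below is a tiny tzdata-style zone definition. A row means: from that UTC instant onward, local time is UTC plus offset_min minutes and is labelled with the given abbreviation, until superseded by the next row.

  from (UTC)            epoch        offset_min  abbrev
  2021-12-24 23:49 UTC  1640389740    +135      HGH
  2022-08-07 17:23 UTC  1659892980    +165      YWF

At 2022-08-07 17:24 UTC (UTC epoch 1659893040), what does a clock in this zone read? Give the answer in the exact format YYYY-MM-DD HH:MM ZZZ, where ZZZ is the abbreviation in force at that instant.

Query: 2022-08-07 17:24 UTC
Rule 2/2 (YWF, +02:45): 2022-08-07 17:23 UTC ≤ query < +∞
17·60 + 24 + 165 = 1209 min
1209 = 0·1440 + 1209; 1209 = 20·60 + 9 → 20:09, same day
→ 2022-08-07 20:09 YWF

2022-08-07 20:09 YWF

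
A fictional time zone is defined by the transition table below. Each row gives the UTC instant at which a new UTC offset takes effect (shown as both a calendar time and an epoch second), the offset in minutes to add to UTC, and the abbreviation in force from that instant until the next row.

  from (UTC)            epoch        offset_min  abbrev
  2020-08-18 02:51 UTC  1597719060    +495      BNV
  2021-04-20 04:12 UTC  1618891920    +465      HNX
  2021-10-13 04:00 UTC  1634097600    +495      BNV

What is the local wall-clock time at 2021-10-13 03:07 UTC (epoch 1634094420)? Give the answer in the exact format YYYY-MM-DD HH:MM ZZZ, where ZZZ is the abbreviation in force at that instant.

2021-10-13 10:52 HNX

Query: 2021-10-13 03:07 UTC
Rule 2/3 (HNX, +07:45): 2021-04-20 04:12 UTC ≤ query < 2021-10-13 04:00 UTC
3·60 + 7 + 465 = 652 min
652 = 0·1440 + 652; 652 = 10·60 + 52 → 10:52, same day
→ 2021-10-13 10:52 HNX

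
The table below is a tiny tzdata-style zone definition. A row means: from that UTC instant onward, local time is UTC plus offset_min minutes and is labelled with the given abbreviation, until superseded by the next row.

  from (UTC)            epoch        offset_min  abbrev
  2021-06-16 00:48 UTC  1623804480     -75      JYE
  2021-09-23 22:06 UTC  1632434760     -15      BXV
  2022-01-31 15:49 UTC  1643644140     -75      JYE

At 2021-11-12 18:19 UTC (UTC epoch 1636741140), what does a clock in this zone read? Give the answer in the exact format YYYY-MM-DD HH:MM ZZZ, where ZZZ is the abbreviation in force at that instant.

Query: 2021-11-12 18:19 UTC
Rule 2/3 (BXV, -00:15): 2021-09-23 22:06 UTC ≤ query < 2022-01-31 15:49 UTC
18·60 + 19 - 15 = 1084 min
1084 = 0·1440 + 1084; 1084 = 18·60 + 4 → 18:04, same day
→ 2021-11-12 18:04 BXV

2021-11-12 18:04 BXV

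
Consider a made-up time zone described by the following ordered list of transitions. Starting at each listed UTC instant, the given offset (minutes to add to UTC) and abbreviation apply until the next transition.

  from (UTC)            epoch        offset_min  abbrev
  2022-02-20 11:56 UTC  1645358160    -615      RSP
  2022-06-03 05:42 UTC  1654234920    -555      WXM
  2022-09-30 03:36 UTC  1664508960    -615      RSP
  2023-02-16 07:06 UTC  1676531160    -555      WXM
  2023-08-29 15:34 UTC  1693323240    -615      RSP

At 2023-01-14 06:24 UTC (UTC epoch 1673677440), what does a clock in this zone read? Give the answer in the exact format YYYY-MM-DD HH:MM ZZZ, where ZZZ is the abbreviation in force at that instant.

2023-01-13 20:09 RSP

Query: 2023-01-14 06:24 UTC
Rule 3/5 (RSP, -10:15): 2022-09-30 03:36 UTC ≤ query < 2023-02-16 07:06 UTC
6·60 + 24 - 615 = -231 min
-231 = -1·1440 + 1209; 1209 = 20·60 + 9 → 20:09, 2023-01-14 - 1 day = 2023-01-13
→ 2023-01-13 20:09 RSP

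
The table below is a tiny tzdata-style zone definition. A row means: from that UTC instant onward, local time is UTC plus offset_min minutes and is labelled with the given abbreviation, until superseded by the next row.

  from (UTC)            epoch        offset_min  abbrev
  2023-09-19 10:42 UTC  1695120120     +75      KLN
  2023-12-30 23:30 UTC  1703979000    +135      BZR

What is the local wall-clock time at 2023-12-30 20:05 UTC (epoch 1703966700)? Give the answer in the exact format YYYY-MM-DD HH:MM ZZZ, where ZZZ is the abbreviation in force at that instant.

Query: 2023-12-30 20:05 UTC
Rule 1/2 (KLN, +01:15): 2023-09-19 10:42 UTC ≤ query < 2023-12-30 23:30 UTC
20·60 + 5 + 75 = 1280 min
1280 = 0·1440 + 1280; 1280 = 21·60 + 20 → 21:20, same day
→ 2023-12-30 21:20 KLN

2023-12-30 21:20 KLN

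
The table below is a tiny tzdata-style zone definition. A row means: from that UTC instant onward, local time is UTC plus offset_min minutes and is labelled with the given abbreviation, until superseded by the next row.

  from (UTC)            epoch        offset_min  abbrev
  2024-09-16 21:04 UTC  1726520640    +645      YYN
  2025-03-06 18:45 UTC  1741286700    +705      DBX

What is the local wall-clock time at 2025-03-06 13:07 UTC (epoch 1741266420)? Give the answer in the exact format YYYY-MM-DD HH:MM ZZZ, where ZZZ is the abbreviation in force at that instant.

Query: 2025-03-06 13:07 UTC
Rule 1/2 (YYN, +10:45): 2024-09-16 21:04 UTC ≤ query < 2025-03-06 18:45 UTC
13·60 + 7 + 645 = 1432 min
1432 = 0·1440 + 1432; 1432 = 23·60 + 52 → 23:52, same day
→ 2025-03-06 23:52 YYN

2025-03-06 23:52 YYN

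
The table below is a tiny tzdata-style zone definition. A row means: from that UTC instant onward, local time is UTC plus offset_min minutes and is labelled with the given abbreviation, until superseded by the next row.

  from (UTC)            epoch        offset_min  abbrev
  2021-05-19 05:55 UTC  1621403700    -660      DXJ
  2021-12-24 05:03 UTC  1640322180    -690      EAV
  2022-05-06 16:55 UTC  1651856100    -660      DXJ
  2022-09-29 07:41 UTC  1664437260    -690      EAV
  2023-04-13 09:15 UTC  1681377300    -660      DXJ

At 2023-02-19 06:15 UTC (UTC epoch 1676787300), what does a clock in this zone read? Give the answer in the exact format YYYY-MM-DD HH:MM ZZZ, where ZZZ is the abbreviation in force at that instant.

Query: 2023-02-19 06:15 UTC
Rule 4/5 (EAV, -11:30): 2022-09-29 07:41 UTC ≤ query < 2023-04-13 09:15 UTC
6·60 + 15 - 690 = -315 min
-315 = -1·1440 + 1125; 1125 = 18·60 + 45 → 18:45, 2023-02-19 - 1 day = 2023-02-18
→ 2023-02-18 18:45 EAV

2023-02-18 18:45 EAV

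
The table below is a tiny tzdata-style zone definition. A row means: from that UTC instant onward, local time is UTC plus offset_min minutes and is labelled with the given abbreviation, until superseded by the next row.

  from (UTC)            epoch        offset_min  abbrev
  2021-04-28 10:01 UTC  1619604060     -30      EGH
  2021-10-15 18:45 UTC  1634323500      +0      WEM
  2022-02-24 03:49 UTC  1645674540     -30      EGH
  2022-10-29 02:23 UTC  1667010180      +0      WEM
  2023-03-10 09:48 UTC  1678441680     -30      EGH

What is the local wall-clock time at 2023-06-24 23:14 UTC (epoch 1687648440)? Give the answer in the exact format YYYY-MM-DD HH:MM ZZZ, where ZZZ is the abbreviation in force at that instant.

Query: 2023-06-24 23:14 UTC
Rule 5/5 (EGH, -00:30): 2023-03-10 09:48 UTC ≤ query < +∞
23·60 + 14 - 30 = 1364 min
1364 = 0·1440 + 1364; 1364 = 22·60 + 44 → 22:44, same day
→ 2023-06-24 22:44 EGH

2023-06-24 22:44 EGH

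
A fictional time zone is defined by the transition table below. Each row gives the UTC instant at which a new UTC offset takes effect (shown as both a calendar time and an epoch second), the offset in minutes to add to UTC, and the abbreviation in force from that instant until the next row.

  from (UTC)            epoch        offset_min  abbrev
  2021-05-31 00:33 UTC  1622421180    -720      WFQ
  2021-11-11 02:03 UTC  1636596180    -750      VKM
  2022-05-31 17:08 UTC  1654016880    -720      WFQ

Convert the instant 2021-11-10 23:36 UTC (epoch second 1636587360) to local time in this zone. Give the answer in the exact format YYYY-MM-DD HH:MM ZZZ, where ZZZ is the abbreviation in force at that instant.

2021-11-10 11:36 WFQ

Query: 2021-11-10 23:36 UTC
Rule 1/3 (WFQ, -12:00): 2021-05-31 00:33 UTC ≤ query < 2021-11-11 02:03 UTC
23·60 + 36 - 720 = 696 min
696 = 0·1440 + 696; 696 = 11·60 + 36 → 11:36, same day
→ 2021-11-10 11:36 WFQ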